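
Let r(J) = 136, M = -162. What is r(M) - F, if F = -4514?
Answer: 4650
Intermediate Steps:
r(M) - F = 136 - 1*(-4514) = 136 + 4514 = 4650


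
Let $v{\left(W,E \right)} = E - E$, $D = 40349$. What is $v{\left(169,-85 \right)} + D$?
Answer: $40349$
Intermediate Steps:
$v{\left(W,E \right)} = 0$
$v{\left(169,-85 \right)} + D = 0 + 40349 = 40349$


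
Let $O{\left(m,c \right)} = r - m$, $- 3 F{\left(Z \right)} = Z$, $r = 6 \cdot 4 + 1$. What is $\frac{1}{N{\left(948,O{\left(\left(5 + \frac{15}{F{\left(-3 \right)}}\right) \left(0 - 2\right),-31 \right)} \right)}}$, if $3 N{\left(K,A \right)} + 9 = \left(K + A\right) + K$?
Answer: $\frac{3}{1952} \approx 0.0015369$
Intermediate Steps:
$r = 25$ ($r = 24 + 1 = 25$)
$F{\left(Z \right)} = - \frac{Z}{3}$
$O{\left(m,c \right)} = 25 - m$
$N{\left(K,A \right)} = -3 + \frac{A}{3} + \frac{2 K}{3}$ ($N{\left(K,A \right)} = -3 + \frac{\left(K + A\right) + K}{3} = -3 + \frac{\left(A + K\right) + K}{3} = -3 + \frac{A + 2 K}{3} = -3 + \left(\frac{A}{3} + \frac{2 K}{3}\right) = -3 + \frac{A}{3} + \frac{2 K}{3}$)
$\frac{1}{N{\left(948,O{\left(\left(5 + \frac{15}{F{\left(-3 \right)}}\right) \left(0 - 2\right),-31 \right)} \right)}} = \frac{1}{-3 + \frac{25 - \left(5 + \frac{15}{\left(- \frac{1}{3}\right) \left(-3\right)}\right) \left(0 - 2\right)}{3} + \frac{2}{3} \cdot 948} = \frac{1}{-3 + \frac{25 - \left(5 + \frac{15}{1}\right) \left(-2\right)}{3} + 632} = \frac{1}{-3 + \frac{25 - \left(5 + 15 \cdot 1\right) \left(-2\right)}{3} + 632} = \frac{1}{-3 + \frac{25 - \left(5 + 15\right) \left(-2\right)}{3} + 632} = \frac{1}{-3 + \frac{25 - 20 \left(-2\right)}{3} + 632} = \frac{1}{-3 + \frac{25 - -40}{3} + 632} = \frac{1}{-3 + \frac{25 + 40}{3} + 632} = \frac{1}{-3 + \frac{1}{3} \cdot 65 + 632} = \frac{1}{-3 + \frac{65}{3} + 632} = \frac{1}{\frac{1952}{3}} = \frac{3}{1952}$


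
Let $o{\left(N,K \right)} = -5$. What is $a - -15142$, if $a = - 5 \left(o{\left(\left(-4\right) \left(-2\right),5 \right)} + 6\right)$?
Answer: $15137$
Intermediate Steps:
$a = -5$ ($a = - 5 \left(-5 + 6\right) = \left(-5\right) 1 = -5$)
$a - -15142 = -5 - -15142 = -5 + 15142 = 15137$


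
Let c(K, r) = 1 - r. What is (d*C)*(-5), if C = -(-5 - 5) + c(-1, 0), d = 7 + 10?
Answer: -935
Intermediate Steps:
d = 17
C = 11 (C = -(-5 - 5) + (1 - 1*0) = -1*(-10) + (1 + 0) = 10 + 1 = 11)
(d*C)*(-5) = (17*11)*(-5) = 187*(-5) = -935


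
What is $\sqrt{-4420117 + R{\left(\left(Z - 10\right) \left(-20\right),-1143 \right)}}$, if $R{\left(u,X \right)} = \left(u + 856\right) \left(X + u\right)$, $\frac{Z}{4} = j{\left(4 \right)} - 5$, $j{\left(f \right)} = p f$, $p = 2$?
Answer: $i \sqrt{5385445} \approx 2320.7 i$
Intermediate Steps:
$j{\left(f \right)} = 2 f$
$Z = 12$ ($Z = 4 \left(2 \cdot 4 - 5\right) = 4 \left(8 - 5\right) = 4 \cdot 3 = 12$)
$R{\left(u,X \right)} = \left(856 + u\right) \left(X + u\right)$
$\sqrt{-4420117 + R{\left(\left(Z - 10\right) \left(-20\right),-1143 \right)}} = \sqrt{-4420117 + \left(\left(\left(12 - 10\right) \left(-20\right)\right)^{2} + 856 \left(-1143\right) + 856 \left(12 - 10\right) \left(-20\right) - 1143 \left(12 - 10\right) \left(-20\right)\right)} = \sqrt{-4420117 + \left(\left(2 \left(-20\right)\right)^{2} - 978408 + 856 \cdot 2 \left(-20\right) - 1143 \cdot 2 \left(-20\right)\right)} = \sqrt{-4420117 + \left(\left(-40\right)^{2} - 978408 + 856 \left(-40\right) - -45720\right)} = \sqrt{-4420117 + \left(1600 - 978408 - 34240 + 45720\right)} = \sqrt{-4420117 - 965328} = \sqrt{-5385445} = i \sqrt{5385445}$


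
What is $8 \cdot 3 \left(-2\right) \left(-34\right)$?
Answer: $1632$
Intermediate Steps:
$8 \cdot 3 \left(-2\right) \left(-34\right) = 8 \left(-6\right) \left(-34\right) = \left(-48\right) \left(-34\right) = 1632$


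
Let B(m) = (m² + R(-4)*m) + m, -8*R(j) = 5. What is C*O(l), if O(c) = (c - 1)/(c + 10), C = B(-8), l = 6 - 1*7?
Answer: -122/9 ≈ -13.556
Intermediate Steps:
R(j) = -5/8 (R(j) = -⅛*5 = -5/8)
l = -1 (l = 6 - 7 = -1)
B(m) = m² + 3*m/8 (B(m) = (m² - 5*m/8) + m = m² + 3*m/8)
C = 61 (C = (⅛)*(-8)*(3 + 8*(-8)) = (⅛)*(-8)*(3 - 64) = (⅛)*(-8)*(-61) = 61)
O(c) = (-1 + c)/(10 + c)
C*O(l) = 61*((-1 - 1)/(10 - 1)) = 61*(-2/9) = -122/9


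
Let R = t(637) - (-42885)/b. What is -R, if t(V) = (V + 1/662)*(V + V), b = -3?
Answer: -263888070/331 ≈ -7.9725e+5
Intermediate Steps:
t(V) = 2*V*(1/662 + V) (t(V) = (V + 1/662)*(2*V) = (1/662 + V)*(2*V) = 2*V*(1/662 + V))
R = 263888070/331 (R = (1/331)*637*(1 + 662*637) - (-42885)/(-3) = (1/331)*637*(1 + 421694) - (-42885)*(-1)/3 = (1/331)*637*421695 - 1*14295 = 268619715/331 - 14295 = 263888070/331 ≈ 7.9725e+5)
-R = -1*263888070/331 = -263888070/331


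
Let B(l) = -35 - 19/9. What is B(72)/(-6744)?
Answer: 167/30348 ≈ 0.0055028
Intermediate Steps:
B(l) = -334/9 (B(l) = -35 - 19/9 = -334/9)
B(72)/(-6744) = -334/9/(-6744) = -334/9*(-1/6744) = 167/30348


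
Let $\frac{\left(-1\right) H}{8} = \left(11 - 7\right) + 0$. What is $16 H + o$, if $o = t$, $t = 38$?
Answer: $-474$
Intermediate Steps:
$o = 38$
$H = -32$ ($H = - 8 \left(\left(11 - 7\right) + 0\right) = - 8 \left(4 + 0\right) = \left(-8\right) 4 = -32$)
$16 H + o = 16 \left(-32\right) + 38 = -512 + 38 = -474$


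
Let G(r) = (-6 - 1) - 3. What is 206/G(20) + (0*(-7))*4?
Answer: -103/5 ≈ -20.600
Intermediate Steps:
G(r) = -10 (G(r) = -7 - 3 = -10)
206/G(20) + (0*(-7))*4 = 206/(-10) + (0*(-7))*4 = 206*(-1/10) + 0*4 = -103/5 + 0 = -103/5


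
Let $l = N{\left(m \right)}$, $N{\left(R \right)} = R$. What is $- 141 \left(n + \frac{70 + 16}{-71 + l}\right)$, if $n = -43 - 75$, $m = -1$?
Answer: $\frac{201677}{12} \approx 16806.0$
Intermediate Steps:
$l = -1$
$n = -118$ ($n = -43 - 75 = -118$)
$- 141 \left(n + \frac{70 + 16}{-71 + l}\right) = - 141 \left(-118 + \frac{70 + 16}{-71 - 1}\right) = - 141 \left(-118 + \frac{86}{-72}\right) = - 141 \left(-118 + 86 \left(- \frac{1}{72}\right)\right) = - 141 \left(-118 - \frac{43}{36}\right) = \left(-141\right) \left(- \frac{4291}{36}\right) = \frac{201677}{12}$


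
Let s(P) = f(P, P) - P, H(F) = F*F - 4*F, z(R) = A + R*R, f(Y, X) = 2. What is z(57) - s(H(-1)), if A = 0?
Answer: 3252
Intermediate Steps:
z(R) = R² (z(R) = 0 + R*R = 0 + R² = R²)
H(F) = F² - 4*F
s(P) = 2 - P
z(57) - s(H(-1)) = 57² - (2 - (-1)*(-4 - 1)) = 3249 - (2 - (-1)*(-5)) = 3249 - (2 - 1*5) = 3249 - (2 - 5) = 3249 - 1*(-3) = 3249 + 3 = 3252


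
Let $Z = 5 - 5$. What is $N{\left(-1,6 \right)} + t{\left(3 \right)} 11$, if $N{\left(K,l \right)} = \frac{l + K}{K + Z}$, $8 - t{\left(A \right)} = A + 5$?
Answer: $-5$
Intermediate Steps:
$Z = 0$
$t{\left(A \right)} = 3 - A$ ($t{\left(A \right)} = 8 - \left(A + 5\right) = 8 - \left(5 + A\right) = 3 - A$)
$N{\left(K,l \right)} = \frac{K + l}{K}$ ($N{\left(K,l \right)} = \frac{l + K}{K + 0} = \frac{K + l}{K}$)
$N{\left(-1,6 \right)} + t{\left(3 \right)} 11 = \frac{-1 + 6}{-1} + \left(3 - 3\right) 11 = \left(-1\right) 5 + \left(3 - 3\right) 11 = -5 + 0 \cdot 11 = -5 + 0 = -5$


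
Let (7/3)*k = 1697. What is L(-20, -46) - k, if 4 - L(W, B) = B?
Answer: -4741/7 ≈ -677.29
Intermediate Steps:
k = 5091/7 (k = (3/7)*1697 = 5091/7 ≈ 727.29)
L(W, B) = 4 - B
L(-20, -46) - k = (4 - 1*(-46)) - 1*5091/7 = (4 + 46) - 5091/7 = 50 - 5091/7 = -4741/7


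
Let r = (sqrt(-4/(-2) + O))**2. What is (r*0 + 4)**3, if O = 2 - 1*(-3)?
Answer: 64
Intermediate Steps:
O = 5 (O = 2 + 3 = 5)
r = 7 (r = (sqrt(-4/(-2) + 5))**2 = (sqrt(-4*(-1/2) + 5))**2 = (sqrt(2 + 5))**2 = (sqrt(7))**2 = 7)
(r*0 + 4)**3 = (7*0 + 4)**3 = (0 + 4)**3 = 4**3 = 64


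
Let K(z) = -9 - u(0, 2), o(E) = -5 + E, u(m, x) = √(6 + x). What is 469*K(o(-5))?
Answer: -4221 - 938*√2 ≈ -5547.5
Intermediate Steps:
K(z) = -9 - 2*√2 (K(z) = -9 - √(6 + 2) = -9 - √8 = -9 - 2*√2)
469*K(o(-5)) = 469*(-9 - 2*√2) = -4221 - 938*√2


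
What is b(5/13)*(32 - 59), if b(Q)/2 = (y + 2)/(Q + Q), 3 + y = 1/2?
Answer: 351/10 ≈ 35.100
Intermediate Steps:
y = -5/2 (y = -3 + 1/2 = -3 + ½ = -5/2 ≈ -2.5000)
b(Q) = -1/(2*Q) (b(Q) = 2*((-5/2 + 2)/(Q + Q)) = 2*(-1/(2*Q)/2) = 2*(-1/(4*Q)) = -1/(2*Q))
b(5/13)*(32 - 59) = (-1/(2*(5/13)))*(32 - 59) = -1/(2*(5*(1/13)))*(-27) = -1/(2*5/13)*(-27) = -½*13/5*(-27) = -13/10*(-27) = 351/10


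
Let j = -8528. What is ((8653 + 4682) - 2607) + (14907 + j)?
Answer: 17107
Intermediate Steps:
((8653 + 4682) - 2607) + (14907 + j) = ((8653 + 4682) - 2607) + (14907 - 8528) = (13335 - 2607) + 6379 = 10728 + 6379 = 17107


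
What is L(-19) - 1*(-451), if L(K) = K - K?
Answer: 451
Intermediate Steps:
L(K) = 0
L(-19) - 1*(-451) = 0 - 1*(-451) = 0 + 451 = 451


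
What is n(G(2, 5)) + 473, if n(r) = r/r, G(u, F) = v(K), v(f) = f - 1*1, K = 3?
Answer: 474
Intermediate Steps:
v(f) = -1 + f (v(f) = f - 1 = -1 + f)
G(u, F) = 2 (G(u, F) = -1 + 3 = 2)
n(r) = 1
n(G(2, 5)) + 473 = 1 + 473 = 474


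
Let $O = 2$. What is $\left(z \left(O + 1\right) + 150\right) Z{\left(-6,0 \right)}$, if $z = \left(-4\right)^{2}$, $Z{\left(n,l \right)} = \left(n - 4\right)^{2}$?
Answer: $19800$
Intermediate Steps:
$Z{\left(n,l \right)} = \left(-4 + n\right)^{2}$
$z = 16$
$\left(z \left(O + 1\right) + 150\right) Z{\left(-6,0 \right)} = \left(16 \left(2 + 1\right) + 150\right) \left(-4 - 6\right)^{2} = \left(16 \cdot 3 + 150\right) \left(-10\right)^{2} = \left(48 + 150\right) 100 = 198 \cdot 100 = 19800$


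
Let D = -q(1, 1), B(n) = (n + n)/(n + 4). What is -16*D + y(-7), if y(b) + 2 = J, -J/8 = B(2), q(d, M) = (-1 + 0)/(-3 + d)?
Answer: 2/3 ≈ 0.66667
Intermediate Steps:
q(d, M) = -1/(-3 + d)
B(n) = 2*n/(4 + n) (B(n) = (2*n)/(4 + n) = 2*n/(4 + n))
J = -16/3 (J = -16*2/(4 + 2) = -16*2/6 = -8*2/3 = -16/3 ≈ -5.3333)
y(b) = -22/3 (y(b) = -2 - 16/3 = -22/3)
D = -1/2 (D = -(-1)/(-3 + 1) = -(-1)/(-2) = -(-1)*(-1)/2 = -1*1/2 = -1/2 ≈ -0.50000)
-16*D + y(-7) = -16*(-1/2) - 22/3 = 8 - 22/3 = 2/3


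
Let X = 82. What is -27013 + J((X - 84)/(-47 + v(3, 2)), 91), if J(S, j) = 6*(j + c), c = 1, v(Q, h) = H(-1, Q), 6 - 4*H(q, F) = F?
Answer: -26461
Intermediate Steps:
H(q, F) = 3/2 - F/4
v(Q, h) = 3/2 - Q/4
J(S, j) = 6 + 6*j (J(S, j) = 6*(j + 1) = 6*(1 + j) = 6 + 6*j)
-27013 + J((X - 84)/(-47 + v(3, 2)), 91) = -27013 + (6 + 6*91) = -27013 + (6 + 546) = -27013 + 552 = -26461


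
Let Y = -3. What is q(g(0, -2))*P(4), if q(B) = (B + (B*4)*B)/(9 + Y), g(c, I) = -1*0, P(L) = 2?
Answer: 0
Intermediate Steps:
g(c, I) = 0
q(B) = B/6 + 2*B²/3 (q(B) = (B + (B*4)*B)/(9 - 3) = (B + (4*B)*B)/6 = (B + 4*B²)*(⅙) = B/6 + 2*B²/3)
q(g(0, -2))*P(4) = ((⅙)*0*(1 + 4*0))*2 = ((⅙)*0*(1 + 0))*2 = ((⅙)*0*1)*2 = 0*2 = 0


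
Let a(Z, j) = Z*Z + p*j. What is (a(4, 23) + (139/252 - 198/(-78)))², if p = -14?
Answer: 984724782889/10732176 ≈ 91755.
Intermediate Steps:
a(Z, j) = Z² - 14*j (a(Z, j) = Z*Z - 14*j = Z² - 14*j)
(a(4, 23) + (139/252 - 198/(-78)))² = ((4² - 14*23) + (139/252 - 198/(-78)))² = ((16 - 322) + (139*(1/252) - 198*(-1/78)))² = (-306 + (139/252 + 33/13))² = (-306 + 10123/3276)² = (-992333/3276)² = 984724782889/10732176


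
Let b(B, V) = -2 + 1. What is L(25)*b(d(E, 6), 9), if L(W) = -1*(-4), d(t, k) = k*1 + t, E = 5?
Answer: -4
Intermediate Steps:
d(t, k) = k + t
L(W) = 4
b(B, V) = -1
L(25)*b(d(E, 6), 9) = 4*(-1) = -4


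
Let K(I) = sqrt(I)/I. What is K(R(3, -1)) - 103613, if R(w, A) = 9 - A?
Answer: -103613 + sqrt(10)/10 ≈ -1.0361e+5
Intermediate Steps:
K(I) = 1/sqrt(I)
K(R(3, -1)) - 103613 = 1/sqrt(9 - 1*(-1)) - 103613 = 1/sqrt(9 + 1) - 103613 = 1/sqrt(10) - 103613 = sqrt(10)/10 - 103613 = -103613 + sqrt(10)/10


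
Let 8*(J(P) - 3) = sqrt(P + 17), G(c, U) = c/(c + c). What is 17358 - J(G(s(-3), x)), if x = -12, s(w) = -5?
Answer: 17355 - sqrt(70)/16 ≈ 17354.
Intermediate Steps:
G(c, U) = 1/2 (G(c, U) = c/((2*c)) = c*(1/(2*c)) = 1/2)
J(P) = 3 + sqrt(17 + P)/8 (J(P) = 3 + sqrt(P + 17)/8 = 3 + sqrt(17 + P)/8)
17358 - J(G(s(-3), x)) = 17358 - (3 + sqrt(17 + 1/2)/8) = 17358 - (3 + sqrt(35/2)/8) = 17358 - (3 + (sqrt(70)/2)/8) = 17358 - (3 + sqrt(70)/16) = 17358 + (-3 - sqrt(70)/16) = 17355 - sqrt(70)/16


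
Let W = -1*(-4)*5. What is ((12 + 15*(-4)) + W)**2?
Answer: 784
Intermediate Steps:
W = 20 (W = 4*5 = 20)
((12 + 15*(-4)) + W)**2 = ((12 + 15*(-4)) + 20)**2 = ((12 - 60) + 20)**2 = (-48 + 20)**2 = (-28)**2 = 784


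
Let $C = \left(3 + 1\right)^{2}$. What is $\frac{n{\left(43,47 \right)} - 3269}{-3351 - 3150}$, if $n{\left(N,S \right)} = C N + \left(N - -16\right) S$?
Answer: $- \frac{64}{2167} \approx -0.029534$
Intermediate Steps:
$C = 16$ ($C = 4^{2} = 16$)
$n{\left(N,S \right)} = 16 N + S \left(16 + N\right)$ ($n{\left(N,S \right)} = 16 N + \left(N - -16\right) S = 16 N + \left(N + 16\right) S = 16 N + \left(16 + N\right) S = 16 N + S \left(16 + N\right)$)
$\frac{n{\left(43,47 \right)} - 3269}{-3351 - 3150} = \frac{\left(16 \cdot 43 + 16 \cdot 47 + 43 \cdot 47\right) - 3269}{-3351 - 3150} = \frac{\left(688 + 752 + 2021\right) - 3269}{-3351 - 3150} = \frac{3461 - 3269}{-3351 - 3150} = \frac{192}{-6501} = 192 \left(- \frac{1}{6501}\right) = - \frac{64}{2167}$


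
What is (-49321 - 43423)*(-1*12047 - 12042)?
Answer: 2234110216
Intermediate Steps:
(-49321 - 43423)*(-1*12047 - 12042) = -92744*(-12047 - 12042) = -92744*(-24089) = 2234110216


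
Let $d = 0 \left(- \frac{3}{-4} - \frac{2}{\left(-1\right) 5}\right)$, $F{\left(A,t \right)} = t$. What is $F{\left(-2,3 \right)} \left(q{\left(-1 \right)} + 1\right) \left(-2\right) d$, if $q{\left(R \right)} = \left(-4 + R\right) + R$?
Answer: $0$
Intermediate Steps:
$q{\left(R \right)} = -4 + 2 R$
$d = 0$ ($d = 0 \left(\left(-3\right) \left(- \frac{1}{4}\right) - \frac{2}{-5}\right) = 0 \left(\frac{3}{4} - - \frac{2}{5}\right) = 0 \left(\frac{3}{4} + \frac{2}{5}\right) = 0 \cdot \frac{23}{20} = 0$)
$F{\left(-2,3 \right)} \left(q{\left(-1 \right)} + 1\right) \left(-2\right) d = 3 \left(\left(-4 + 2 \left(-1\right)\right) + 1\right) \left(-2\right) 0 = 3 \left(\left(-4 - 2\right) + 1\right) \left(-2\right) 0 = 3 \left(-6 + 1\right) \left(-2\right) 0 = 3 \left(-5\right) \left(-2\right) 0 = \left(-15\right) \left(-2\right) 0 = 30 \cdot 0 = 0$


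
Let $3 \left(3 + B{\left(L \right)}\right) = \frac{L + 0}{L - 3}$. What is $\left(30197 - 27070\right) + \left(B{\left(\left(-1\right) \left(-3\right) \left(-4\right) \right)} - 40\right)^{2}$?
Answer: $\frac{1114456}{225} \approx 4953.1$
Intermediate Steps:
$B{\left(L \right)} = -3 + \frac{L}{3 \left(-3 + L\right)}$ ($B{\left(L \right)} = -3 + \frac{\left(L + 0\right) \frac{1}{L - 3}}{3} = -3 + \frac{L \frac{1}{-3 + L}}{3} = -3 + \frac{L}{3 \left(-3 + L\right)}$)
$\left(30197 - 27070\right) + \left(B{\left(\left(-1\right) \left(-3\right) \left(-4\right) \right)} - 40\right)^{2} = \left(30197 - 27070\right) + \left(\frac{27 - 8 \left(-1\right) \left(-3\right) \left(-4\right)}{3 \left(-3 + \left(-1\right) \left(-3\right) \left(-4\right)\right)} - 40\right)^{2} = 3127 + \left(\frac{27 - 8 \cdot 3 \left(-4\right)}{3 \left(-3 + 3 \left(-4\right)\right)} - 40\right)^{2} = 3127 + \left(\frac{27 - -96}{3 \left(-3 - 12\right)} - 40\right)^{2} = 3127 + \left(\frac{27 + 96}{3 \left(-15\right)} - 40\right)^{2} = 3127 + \left(\frac{1}{3} \left(- \frac{1}{15}\right) 123 - 40\right)^{2} = 3127 + \left(- \frac{41}{15} - 40\right)^{2} = 3127 + \left(- \frac{641}{15}\right)^{2} = 3127 + \frac{410881}{225} = \frac{1114456}{225}$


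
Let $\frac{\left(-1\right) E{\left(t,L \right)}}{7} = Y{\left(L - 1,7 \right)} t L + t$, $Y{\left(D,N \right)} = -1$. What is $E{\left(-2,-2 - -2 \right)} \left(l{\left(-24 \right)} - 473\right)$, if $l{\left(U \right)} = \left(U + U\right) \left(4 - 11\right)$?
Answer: $-1918$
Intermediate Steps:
$E{\left(t,L \right)} = - 7 t + 7 L t$ ($E{\left(t,L \right)} = - 7 \left(- t L + t\right) = - 7 \left(- L t + t\right) = - 7 \left(t - L t\right) = - 7 t + 7 L t$)
$l{\left(U \right)} = - 14 U$ ($l{\left(U \right)} = 2 U \left(-7\right) = - 14 U$)
$E{\left(-2,-2 - -2 \right)} \left(l{\left(-24 \right)} - 473\right) = 7 \left(-2\right) \left(-1 - 0\right) \left(\left(-14\right) \left(-24\right) - 473\right) = 7 \left(-2\right) \left(-1 + \left(-2 + 2\right)\right) \left(336 - 473\right) = 7 \left(-2\right) \left(-1 + 0\right) \left(-137\right) = 7 \left(-2\right) \left(-1\right) \left(-137\right) = 14 \left(-137\right) = -1918$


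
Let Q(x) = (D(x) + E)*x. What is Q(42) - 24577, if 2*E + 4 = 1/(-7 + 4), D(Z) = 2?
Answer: -24584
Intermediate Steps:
E = -13/6 (E = -2 + 1/(2*(-7 + 4)) = -2 + (½)/(-3) = -2 + (½)*(-⅓) = -2 - ⅙ = -13/6 ≈ -2.1667)
Q(x) = -x/6 (Q(x) = (2 - 13/6)*x = -x/6)
Q(42) - 24577 = -⅙*42 - 24577 = -7 - 24577 = -24584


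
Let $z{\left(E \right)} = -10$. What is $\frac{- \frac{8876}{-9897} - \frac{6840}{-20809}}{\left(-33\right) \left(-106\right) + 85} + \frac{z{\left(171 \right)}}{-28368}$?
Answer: $\frac{2423173945657}{3488823962009352} \approx 0.00069455$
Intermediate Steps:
$\frac{- \frac{8876}{-9897} - \frac{6840}{-20809}}{\left(-33\right) \left(-106\right) + 85} + \frac{z{\left(171 \right)}}{-28368} = \frac{- \frac{8876}{-9897} - \frac{6840}{-20809}}{\left(-33\right) \left(-106\right) + 85} - \frac{10}{-28368} = \frac{\left(-8876\right) \left(- \frac{1}{9897}\right) - - \frac{6840}{20809}}{3498 + 85} - - \frac{5}{14184} = \frac{\frac{8876}{9897} + \frac{6840}{20809}}{3583} + \frac{5}{14184} = \frac{252396164}{205946673} \cdot \frac{1}{3583} + \frac{5}{14184} = \frac{252396164}{737906929359} + \frac{5}{14184} = \frac{2423173945657}{3488823962009352}$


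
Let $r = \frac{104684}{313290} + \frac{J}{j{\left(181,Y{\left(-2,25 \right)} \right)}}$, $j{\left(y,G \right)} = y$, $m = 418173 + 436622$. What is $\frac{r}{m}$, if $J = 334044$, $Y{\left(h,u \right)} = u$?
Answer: $\frac{52335796282}{24235784662275} \approx 0.0021594$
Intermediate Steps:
$m = 854795$
$r = \frac{52335796282}{28352745}$ ($r = \frac{104684}{313290} + \frac{334044}{181} = 104684 \cdot \frac{1}{313290} + 334044 \cdot \frac{1}{181} = \frac{52342}{156645} + \frac{334044}{181} = \frac{52335796282}{28352745} \approx 1845.9$)
$\frac{r}{m} = \frac{52335796282}{28352745 \cdot 854795} = \frac{52335796282}{28352745} \cdot \frac{1}{854795} = \frac{52335796282}{24235784662275}$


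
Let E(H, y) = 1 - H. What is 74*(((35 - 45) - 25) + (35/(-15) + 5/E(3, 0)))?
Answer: -8843/3 ≈ -2947.7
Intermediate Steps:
74*(((35 - 45) - 25) + (35/(-15) + 5/E(3, 0))) = 74*(((35 - 45) - 25) + (35/(-15) + 5/(1 - 1*3))) = 74*((-10 - 25) + (35*(-1/15) + 5/(1 - 3))) = 74*(-35 + (-7/3 + 5/(-2))) = 74*(-35 + (-7/3 + 5*(-1/2))) = 74*(-35 + (-7/3 - 5/2)) = 74*(-35 - 29/6) = 74*(-239/6) = -8843/3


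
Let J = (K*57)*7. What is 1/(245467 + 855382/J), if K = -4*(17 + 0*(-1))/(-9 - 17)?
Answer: 6783/1670562644 ≈ 4.0603e-6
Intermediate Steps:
K = 34/13 (K = -4*(17 + 0)/(-26) = -68*(-1)/26 = -4*(-17/26) = 34/13 ≈ 2.6154)
J = 13566/13 (J = ((34/13)*57)*7 = (1938/13)*7 = 13566/13 ≈ 1043.5)
1/(245467 + 855382/J) = 1/(245467 + 855382/(13566/13)) = 1/(245467 + 855382*(13/13566)) = 1/(245467 + 5559983/6783) = 1/(1670562644/6783) = 6783/1670562644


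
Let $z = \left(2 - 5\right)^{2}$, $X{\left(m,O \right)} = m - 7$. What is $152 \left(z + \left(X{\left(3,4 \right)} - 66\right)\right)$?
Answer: $-9272$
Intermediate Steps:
$X{\left(m,O \right)} = -7 + m$
$z = 9$ ($z = \left(-3\right)^{2} = 9$)
$152 \left(z + \left(X{\left(3,4 \right)} - 66\right)\right) = 152 \left(9 + \left(\left(-7 + 3\right) - 66\right)\right) = 152 \left(9 - 70\right) = 152 \left(-61\right) = -9272$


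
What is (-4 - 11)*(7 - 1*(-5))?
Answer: -180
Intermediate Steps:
(-4 - 11)*(7 - 1*(-5)) = -15*(7 + 5) = -15*12 = -180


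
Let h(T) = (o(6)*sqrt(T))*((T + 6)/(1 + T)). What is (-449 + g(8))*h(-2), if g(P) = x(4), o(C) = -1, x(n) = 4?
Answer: -1780*I*sqrt(2) ≈ -2517.3*I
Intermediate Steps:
g(P) = 4
h(T) = -sqrt(T)*(6 + T)/(1 + T) (h(T) = (-sqrt(T))*((T + 6)/(1 + T)) = (-sqrt(T))*((6 + T)/(1 + T)) = -sqrt(T)*(6 + T)/(1 + T))
(-449 + g(8))*h(-2) = (-449 + 4)*(sqrt(-2)*(-6 - 1*(-2))/(1 - 2)) = -445*I*sqrt(2)*(-6 + 2)/(-1) = -445*I*sqrt(2)*(-1)*(-4) = -1780*I*sqrt(2)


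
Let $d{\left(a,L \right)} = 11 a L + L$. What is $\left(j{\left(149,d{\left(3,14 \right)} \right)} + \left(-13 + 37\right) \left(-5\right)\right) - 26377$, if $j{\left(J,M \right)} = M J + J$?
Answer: $44576$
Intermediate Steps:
$d{\left(a,L \right)} = L + 11 L a$ ($d{\left(a,L \right)} = 11 L a + L = L + 11 L a$)
$j{\left(J,M \right)} = J + J M$ ($j{\left(J,M \right)} = J M + J = J + J M$)
$\left(j{\left(149,d{\left(3,14 \right)} \right)} + \left(-13 + 37\right) \left(-5\right)\right) - 26377 = \left(149 \left(1 + 14 \left(1 + 11 \cdot 3\right)\right) + \left(-13 + 37\right) \left(-5\right)\right) - 26377 = \left(149 \left(1 + 14 \left(1 + 33\right)\right) + 24 \left(-5\right)\right) - 26377 = \left(149 \left(1 + 14 \cdot 34\right) - 120\right) - 26377 = \left(149 \left(1 + 476\right) - 120\right) - 26377 = \left(149 \cdot 477 - 120\right) - 26377 = \left(71073 - 120\right) - 26377 = 70953 - 26377 = 44576$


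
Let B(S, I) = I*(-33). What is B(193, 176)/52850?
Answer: -2904/26425 ≈ -0.10990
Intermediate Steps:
B(S, I) = -33*I
B(193, 176)/52850 = -33*176/52850 = -5808*1/52850 = -2904/26425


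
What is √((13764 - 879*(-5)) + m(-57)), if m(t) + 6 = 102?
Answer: √18255 ≈ 135.11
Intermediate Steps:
m(t) = 96 (m(t) = -6 + 102 = 96)
√((13764 - 879*(-5)) + m(-57)) = √((13764 - 879*(-5)) + 96) = √((13764 - 1*(-4395)) + 96) = √((13764 + 4395) + 96) = √(18159 + 96) = √18255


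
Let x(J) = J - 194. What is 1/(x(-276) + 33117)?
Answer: 1/32647 ≈ 3.0631e-5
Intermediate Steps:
x(J) = -194 + J
1/(x(-276) + 33117) = 1/((-194 - 276) + 33117) = 1/(-470 + 33117) = 1/32647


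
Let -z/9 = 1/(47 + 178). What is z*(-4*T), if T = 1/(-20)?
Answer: -1/125 ≈ -0.0080000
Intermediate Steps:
T = -1/20 ≈ -0.050000
z = -1/25 (z = -9/(47 + 178) = -9/225 = -9*1/225 = -1/25 ≈ -0.040000)
z*(-4*T) = -(-4)*(-1)/(25*20) = -1/25*⅕ = -1/125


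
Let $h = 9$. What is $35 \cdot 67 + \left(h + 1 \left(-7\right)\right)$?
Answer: $2347$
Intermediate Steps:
$35 \cdot 67 + \left(h + 1 \left(-7\right)\right) = 35 \cdot 67 + \left(9 + 1 \left(-7\right)\right) = 2345 + \left(9 - 7\right) = 2345 + 2 = 2347$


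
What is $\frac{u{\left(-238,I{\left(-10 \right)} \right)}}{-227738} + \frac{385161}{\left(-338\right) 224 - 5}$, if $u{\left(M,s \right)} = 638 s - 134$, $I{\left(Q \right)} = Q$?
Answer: $- \frac{14537095880}{2873939691} \approx -5.0582$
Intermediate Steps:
$u{\left(M,s \right)} = -134 + 638 s$
$\frac{u{\left(-238,I{\left(-10 \right)} \right)}}{-227738} + \frac{385161}{\left(-338\right) 224 - 5} = \frac{-134 + 638 \left(-10\right)}{-227738} + \frac{385161}{\left(-338\right) 224 - 5} = \left(-134 - 6380\right) \left(- \frac{1}{227738}\right) + \frac{385161}{-75712 - 5} = \left(-6514\right) \left(- \frac{1}{227738}\right) + \frac{385161}{-75717} = \frac{3257}{113869} + 385161 \left(- \frac{1}{75717}\right) = \frac{3257}{113869} - \frac{128387}{25239} = - \frac{14537095880}{2873939691}$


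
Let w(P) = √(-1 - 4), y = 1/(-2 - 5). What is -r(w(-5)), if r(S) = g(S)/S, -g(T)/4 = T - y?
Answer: 4 - 4*I*√5/35 ≈ 4.0 - 0.25555*I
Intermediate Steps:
y = -⅐ (y = 1/(-7) = -⅐ ≈ -0.14286)
g(T) = -4/7 - 4*T (g(T) = -4*(T - 1*(-⅐)) = -4*(T + ⅐) = -4*(⅐ + T) = -4/7 - 4*T)
w(P) = I*√5 (w(P) = √(-5) = I*√5)
r(S) = (-4/7 - 4*S)/S
-r(w(-5)) = -(-4 - 4*(-I*√5/5)/7) = -(-4 - (-4)*I*√5/35) = -(-4 + 4*I*√5/35) = 4 - 4*I*√5/35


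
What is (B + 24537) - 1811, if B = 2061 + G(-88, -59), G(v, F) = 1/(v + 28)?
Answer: 1487219/60 ≈ 24787.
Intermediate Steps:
G(v, F) = 1/(28 + v)
B = 123659/60 (B = 2061 + 1/(28 - 88) = 2061 + 1/(-60) = 2061 - 1/60 = 123659/60 ≈ 2061.0)
(B + 24537) - 1811 = (123659/60 + 24537) - 1811 = 1595879/60 - 1811 = 1487219/60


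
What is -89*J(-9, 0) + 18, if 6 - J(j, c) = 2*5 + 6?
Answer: 908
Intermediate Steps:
J(j, c) = -10 (J(j, c) = 6 - (2*5 + 6) = 6 - (10 + 6) = 6 - 1*16 = 6 - 16 = -10)
-89*J(-9, 0) + 18 = -89*(-10) + 18 = 890 + 18 = 908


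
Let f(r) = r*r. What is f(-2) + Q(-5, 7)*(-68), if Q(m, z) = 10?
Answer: -676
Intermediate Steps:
f(r) = r²
f(-2) + Q(-5, 7)*(-68) = (-2)² + 10*(-68) = 4 - 680 = -676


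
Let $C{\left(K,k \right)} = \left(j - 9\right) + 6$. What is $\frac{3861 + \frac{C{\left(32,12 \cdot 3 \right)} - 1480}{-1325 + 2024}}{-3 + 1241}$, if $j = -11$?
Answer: $\frac{899115}{288454} \approx 3.117$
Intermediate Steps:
$C{\left(K,k \right)} = -14$ ($C{\left(K,k \right)} = \left(-11 - 9\right) + 6 = -20 + 6 = -14$)
$\frac{3861 + \frac{C{\left(32,12 \cdot 3 \right)} - 1480}{-1325 + 2024}}{-3 + 1241} = \frac{3861 + \frac{-14 - 1480}{-1325 + 2024}}{-3 + 1241} = \frac{3861 - \frac{1494}{699}}{1238} = \left(3861 - \frac{498}{233}\right) \frac{1}{1238} = \frac{899115}{233} \cdot \frac{1}{1238} = \frac{899115}{288454}$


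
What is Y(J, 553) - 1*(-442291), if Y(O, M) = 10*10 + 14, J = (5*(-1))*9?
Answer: 442405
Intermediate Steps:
J = -45 (J = -5*9 = -45)
Y(O, M) = 114 (Y(O, M) = 100 + 14 = 114)
Y(J, 553) - 1*(-442291) = 114 - 1*(-442291) = 114 + 442291 = 442405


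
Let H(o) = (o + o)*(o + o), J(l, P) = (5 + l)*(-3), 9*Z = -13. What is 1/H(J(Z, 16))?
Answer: 9/4096 ≈ 0.0021973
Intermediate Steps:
Z = -13/9 (Z = (⅑)*(-13) = -13/9 ≈ -1.4444)
J(l, P) = -15 - 3*l
H(o) = 4*o² (H(o) = (2*o)*(2*o) = 4*o²)
1/H(J(Z, 16)) = 1/(4*(-15 - 3*(-13/9))²) = 1/(4*(-15 + 13/3)²) = 1/(4*(-32/3)²) = 1/(4*(1024/9)) = 1/(4096/9) = 9/4096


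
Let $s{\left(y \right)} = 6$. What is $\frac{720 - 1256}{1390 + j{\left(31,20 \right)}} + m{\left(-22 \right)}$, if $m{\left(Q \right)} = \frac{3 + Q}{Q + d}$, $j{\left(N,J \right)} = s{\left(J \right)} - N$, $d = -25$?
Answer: $\frac{743}{64155} \approx 0.011581$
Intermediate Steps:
$j{\left(N,J \right)} = 6 - N$
$m{\left(Q \right)} = \frac{3 + Q}{-25 + Q}$ ($m{\left(Q \right)} = \frac{3 + Q}{Q - 25} = \frac{3 + Q}{-25 + Q}$)
$\frac{720 - 1256}{1390 + j{\left(31,20 \right)}} + m{\left(-22 \right)} = \frac{720 - 1256}{1390 + \left(6 - 31\right)} + \frac{3 - 22}{-25 - 22} = - \frac{536}{1390 + \left(6 - 31\right)} + \frac{1}{-47} \left(-19\right) = - \frac{536}{1390 - 25} - - \frac{19}{47} = - \frac{536}{1365} + \frac{19}{47} = \frac{743}{64155}$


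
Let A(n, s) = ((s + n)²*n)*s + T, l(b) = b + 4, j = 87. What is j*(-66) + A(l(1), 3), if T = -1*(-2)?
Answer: -4780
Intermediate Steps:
l(b) = 4 + b
T = 2
A(n, s) = 2 + n*s*(n + s)² (A(n, s) = ((s + n)²*n)*s + 2 = ((n + s)²*n)*s + 2 = (n*(n + s)²)*s + 2 = n*s*(n + s)² + 2 = 2 + n*s*(n + s)²)
j*(-66) + A(l(1), 3) = 87*(-66) + (2 + (4 + 1)*3*((4 + 1) + 3)²) = -5742 + (2 + 5*3*(5 + 3)²) = -5742 + (2 + 5*3*8²) = -5742 + (2 + 5*3*64) = -5742 + (2 + 960) = -5742 + 962 = -4780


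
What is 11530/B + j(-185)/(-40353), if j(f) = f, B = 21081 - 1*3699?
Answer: 78080960/116902641 ≈ 0.66791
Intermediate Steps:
B = 17382 (B = 21081 - 3699 = 17382)
11530/B + j(-185)/(-40353) = 11530/17382 - 185/(-40353) = 11530*(1/17382) - 185*(-1/40353) = 5765/8691 + 185/40353 = 78080960/116902641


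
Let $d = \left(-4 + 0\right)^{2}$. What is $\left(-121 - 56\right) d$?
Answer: $-2832$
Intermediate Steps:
$d = 16$ ($d = \left(-4\right)^{2} = 16$)
$\left(-121 - 56\right) d = \left(-121 - 56\right) 16 = \left(-177\right) 16 = -2832$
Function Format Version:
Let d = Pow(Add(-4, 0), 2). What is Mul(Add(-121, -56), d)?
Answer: -2832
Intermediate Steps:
d = 16 (d = Pow(-4, 2) = 16)
Mul(Add(-121, -56), d) = Mul(Add(-121, -56), 16) = Mul(-177, 16) = -2832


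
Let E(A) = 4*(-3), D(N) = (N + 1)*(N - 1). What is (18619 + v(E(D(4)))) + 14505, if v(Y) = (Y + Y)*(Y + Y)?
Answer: 33700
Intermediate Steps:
D(N) = (1 + N)*(-1 + N)
E(A) = -12
v(Y) = 4*Y² (v(Y) = (2*Y)*(2*Y) = 4*Y²)
(18619 + v(E(D(4)))) + 14505 = (18619 + 4*(-12)²) + 14505 = (18619 + 4*144) + 14505 = (18619 + 576) + 14505 = 19195 + 14505 = 33700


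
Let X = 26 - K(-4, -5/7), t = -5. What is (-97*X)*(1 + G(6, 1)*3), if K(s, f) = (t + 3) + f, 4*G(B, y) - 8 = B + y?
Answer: -136479/4 ≈ -34120.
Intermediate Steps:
G(B, y) = 2 + B/4 + y/4 (G(B, y) = 2 + (B + y)/4 = 2 + (B/4 + y/4) = 2 + B/4 + y/4)
K(s, f) = -2 + f (K(s, f) = (-5 + 3) + f = -2 + f)
X = 201/7 (X = 26 - (-2 - 5/7) = 26 - 1*(-19/7) = 26 + 19/7 = 201/7 ≈ 28.714)
(-97*X)*(1 + G(6, 1)*3) = (-97*201/7)*(1 + (2 + (1/4)*6 + (1/4)*1)*3) = -19497*(1 + (2 + 3/2 + 1/4)*3)/7 = -19497*(1 + (15/4)*3)/7 = -19497*(1 + 45/4)/7 = -19497/7*49/4 = -136479/4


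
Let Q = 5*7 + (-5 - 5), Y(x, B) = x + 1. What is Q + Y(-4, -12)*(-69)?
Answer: 232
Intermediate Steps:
Y(x, B) = 1 + x
Q = 25 (Q = 35 - 10 = 25)
Q + Y(-4, -12)*(-69) = 25 + (1 - 4)*(-69) = 25 - 3*(-69) = 25 + 207 = 232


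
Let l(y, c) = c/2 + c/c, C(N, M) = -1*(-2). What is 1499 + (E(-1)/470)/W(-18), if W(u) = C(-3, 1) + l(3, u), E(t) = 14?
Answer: 2113583/1410 ≈ 1499.0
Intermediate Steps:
C(N, M) = 2
l(y, c) = 1 + c/2 (l(y, c) = c*(½) + 1 = c/2 + 1 = 1 + c/2)
W(u) = 3 + u/2 (W(u) = 2 + (1 + u/2) = 3 + u/2)
1499 + (E(-1)/470)/W(-18) = 1499 + (14/470)/(3 + (½)*(-18)) = 1499 + (14*(1/470))/(3 - 9) = 1499 + (7/235)/(-6) = 1499 + (7/235)*(-⅙) = 1499 - 7/1410 = 2113583/1410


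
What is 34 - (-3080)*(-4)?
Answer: -12286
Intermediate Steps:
34 - (-3080)*(-4) = 34 - 77*160 = 34 - 12320 = -12286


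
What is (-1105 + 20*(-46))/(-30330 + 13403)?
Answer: 2025/16927 ≈ 0.11963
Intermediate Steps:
(-1105 + 20*(-46))/(-30330 + 13403) = (-1105 - 920)/(-16927) = -2025*(-1/16927) = 2025/16927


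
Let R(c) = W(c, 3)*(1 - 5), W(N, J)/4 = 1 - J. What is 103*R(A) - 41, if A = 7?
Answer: 3255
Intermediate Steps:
W(N, J) = 4 - 4*J (W(N, J) = 4*(1 - J) = 4 - 4*J)
R(c) = 32 (R(c) = (4 - 4*3)*(1 - 5) = (4 - 12)*(-4) = -8*(-4) = 32)
103*R(A) - 41 = 103*32 - 41 = 3296 - 41 = 3255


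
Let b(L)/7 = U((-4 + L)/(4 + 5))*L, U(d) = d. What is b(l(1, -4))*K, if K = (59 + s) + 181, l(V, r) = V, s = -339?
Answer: 231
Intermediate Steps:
b(L) = 7*L*(-4/9 + L/9) (b(L) = 7*(((-4 + L)/(4 + 5))*L) = 7*(((-4 + L)/9)*L) = 7*(((-4 + L)*(⅑))*L) = 7*((-4/9 + L/9)*L) = 7*(L*(-4/9 + L/9)) = 7*L*(-4/9 + L/9))
K = -99 (K = (59 - 339) + 181 = -280 + 181 = -99)
b(l(1, -4))*K = ((7/9)*1*(-4 + 1))*(-99) = ((7/9)*1*(-3))*(-99) = -7/3*(-99) = 231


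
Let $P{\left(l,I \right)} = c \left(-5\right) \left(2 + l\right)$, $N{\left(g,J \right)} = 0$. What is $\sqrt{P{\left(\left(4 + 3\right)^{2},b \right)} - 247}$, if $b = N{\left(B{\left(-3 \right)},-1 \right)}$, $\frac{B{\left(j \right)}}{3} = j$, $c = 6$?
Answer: $i \sqrt{1777} \approx 42.154 i$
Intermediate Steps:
$B{\left(j \right)} = 3 j$
$b = 0$
$P{\left(l,I \right)} = -60 - 30 l$ ($P{\left(l,I \right)} = 6 \left(-5\right) \left(2 + l\right) = - 30 \left(2 + l\right) = -60 - 30 l$)
$\sqrt{P{\left(\left(4 + 3\right)^{2},b \right)} - 247} = \sqrt{\left(-60 - 30 \left(4 + 3\right)^{2}\right) - 247} = \sqrt{\left(-60 - 30 \cdot 7^{2}\right) - 247} = \sqrt{\left(-60 - 1470\right) - 247} = \sqrt{-1530 - 247} = \sqrt{-1777} = i \sqrt{1777}$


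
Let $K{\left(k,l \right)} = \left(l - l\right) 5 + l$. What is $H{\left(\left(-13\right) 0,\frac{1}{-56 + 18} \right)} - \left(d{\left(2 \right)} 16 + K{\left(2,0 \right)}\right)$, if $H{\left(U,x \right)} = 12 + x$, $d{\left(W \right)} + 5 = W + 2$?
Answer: $\frac{1063}{38} \approx 27.974$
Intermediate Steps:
$d{\left(W \right)} = -3 + W$ ($d{\left(W \right)} = -5 + \left(W + 2\right) = -5 + \left(2 + W\right) = -3 + W$)
$K{\left(k,l \right)} = l$ ($K{\left(k,l \right)} = 0 \cdot 5 + l = 0 + l = l$)
$H{\left(\left(-13\right) 0,\frac{1}{-56 + 18} \right)} - \left(d{\left(2 \right)} 16 + K{\left(2,0 \right)}\right) = \left(12 + \frac{1}{-56 + 18}\right) - \left(\left(-3 + 2\right) 16 + 0\right) = \left(12 + \frac{1}{-38}\right) - \left(\left(-1\right) 16 + 0\right) = \left(12 - \frac{1}{38}\right) - \left(-16 + 0\right) = \frac{455}{38} - -16 = \frac{455}{38} + 16 = \frac{1063}{38}$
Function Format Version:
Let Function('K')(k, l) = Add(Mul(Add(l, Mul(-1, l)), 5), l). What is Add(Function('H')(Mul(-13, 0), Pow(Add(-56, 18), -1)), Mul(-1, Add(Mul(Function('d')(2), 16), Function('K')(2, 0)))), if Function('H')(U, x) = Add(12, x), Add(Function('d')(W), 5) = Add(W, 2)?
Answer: Rational(1063, 38) ≈ 27.974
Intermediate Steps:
Function('d')(W) = Add(-3, W) (Function('d')(W) = Add(-5, Add(W, 2)) = Add(-5, Add(2, W)) = Add(-3, W))
Function('K')(k, l) = l (Function('K')(k, l) = Add(Mul(0, 5), l) = Add(0, l) = l)
Add(Function('H')(Mul(-13, 0), Pow(Add(-56, 18), -1)), Mul(-1, Add(Mul(Function('d')(2), 16), Function('K')(2, 0)))) = Add(Add(12, Pow(Add(-56, 18), -1)), Mul(-1, Add(Mul(Add(-3, 2), 16), 0))) = Add(Add(12, Pow(-38, -1)), Mul(-1, Add(Mul(-1, 16), 0))) = Add(Add(12, Rational(-1, 38)), Mul(-1, Add(-16, 0))) = Add(Rational(455, 38), Mul(-1, -16)) = Add(Rational(455, 38), 16) = Rational(1063, 38)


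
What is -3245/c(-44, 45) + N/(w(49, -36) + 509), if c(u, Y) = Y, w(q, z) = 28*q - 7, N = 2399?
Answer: -1194635/16866 ≈ -70.831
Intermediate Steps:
w(q, z) = -7 + 28*q
-3245/c(-44, 45) + N/(w(49, -36) + 509) = -3245/45 + 2399/((-7 + 28*49) + 509) = -3245*1/45 + 2399/((-7 + 1372) + 509) = -649/9 + 2399/(1365 + 509) = -649/9 + 2399/1874 = -1194635/16866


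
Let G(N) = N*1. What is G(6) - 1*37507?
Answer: -37501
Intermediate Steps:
G(N) = N
G(6) - 1*37507 = 6 - 1*37507 = 6 - 37507 = -37501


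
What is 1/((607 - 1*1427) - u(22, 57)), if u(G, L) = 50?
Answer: -1/870 ≈ -0.0011494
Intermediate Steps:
1/((607 - 1*1427) - u(22, 57)) = 1/((607 - 1*1427) - 1*50) = 1/((607 - 1427) - 50) = 1/(-820 - 50) = 1/(-870) = -1/870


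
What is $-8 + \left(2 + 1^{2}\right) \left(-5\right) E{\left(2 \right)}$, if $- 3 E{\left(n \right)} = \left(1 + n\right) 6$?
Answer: $82$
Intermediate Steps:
$E{\left(n \right)} = -2 - 2 n$ ($E{\left(n \right)} = - \frac{\left(1 + n\right) 6}{3} = - \frac{6 + 6 n}{3} = -2 - 2 n$)
$-8 + \left(2 + 1^{2}\right) \left(-5\right) E{\left(2 \right)} = -8 + \left(2 + 1^{2}\right) \left(-5\right) \left(-2 - 4\right) = -8 + \left(2 + 1\right) \left(-5\right) \left(-2 - 4\right) = -8 + 3 \left(-5\right) \left(-6\right) = -8 - -90 = -8 + 90 = 82$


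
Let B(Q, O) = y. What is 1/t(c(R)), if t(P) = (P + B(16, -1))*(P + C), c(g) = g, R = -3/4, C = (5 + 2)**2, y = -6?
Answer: -16/5211 ≈ -0.0030704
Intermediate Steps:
B(Q, O) = -6
C = 49 (C = 7**2 = 49)
R = -3/4 (R = -3*1/4 = -3/4 ≈ -0.75000)
t(P) = (-6 + P)*(49 + P) (t(P) = (P - 6)*(P + 49) = (-6 + P)*(49 + P))
1/t(c(R)) = 1/(-294 + (-3/4)**2 + 43*(-3/4)) = 1/(-294 + 9/16 - 129/4) = 1/(-5211/16) = -16/5211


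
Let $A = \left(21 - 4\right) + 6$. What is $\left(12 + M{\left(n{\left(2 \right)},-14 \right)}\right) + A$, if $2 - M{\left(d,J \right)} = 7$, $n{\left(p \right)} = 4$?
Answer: $30$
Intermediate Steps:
$A = 23$ ($A = 17 + 6 = 23$)
$M{\left(d,J \right)} = -5$ ($M{\left(d,J \right)} = 2 - 7 = -5$)
$\left(12 + M{\left(n{\left(2 \right)},-14 \right)}\right) + A = \left(12 - 5\right) + 23 = 7 + 23 = 30$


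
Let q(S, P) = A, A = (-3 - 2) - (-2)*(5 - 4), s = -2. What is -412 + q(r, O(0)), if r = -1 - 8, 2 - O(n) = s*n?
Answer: -415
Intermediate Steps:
O(n) = 2 + 2*n (O(n) = 2 - (-2)*n = 2 + 2*n)
r = -9
A = -3 (A = -5 - (-2) = -5 - 1*(-2) = -5 + 2 = -3)
q(S, P) = -3
-412 + q(r, O(0)) = -412 - 3 = -415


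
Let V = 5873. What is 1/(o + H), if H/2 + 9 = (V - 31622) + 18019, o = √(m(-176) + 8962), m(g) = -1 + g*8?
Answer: -15478/239560931 - √7553/239560931 ≈ -6.4973e-5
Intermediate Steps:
m(g) = -1 + 8*g
o = √7553 (o = √((-1 + 8*(-176)) + 8962) = √((-1 - 1408) + 8962) = √(-1409 + 8962) = √7553 ≈ 86.908)
H = -15478 (H = -18 + 2*((5873 - 31622) + 18019) = -18 + 2*(-25749 + 18019) = -18 + 2*(-7730) = -18 - 15460 = -15478)
1/(o + H) = 1/(√7553 - 15478) = 1/(-15478 + √7553)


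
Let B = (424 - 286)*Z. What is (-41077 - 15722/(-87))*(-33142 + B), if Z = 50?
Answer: 93368432434/87 ≈ 1.0732e+9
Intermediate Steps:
B = 6900 (B = (424 - 286)*50 = 138*50 = 6900)
(-41077 - 15722/(-87))*(-33142 + B) = (-41077 - 15722/(-87))*(-33142 + 6900) = (-41077 - 15722*(-1/87))*(-26242) = (-41077 + 15722/87)*(-26242) = -3557977/87*(-26242) = 93368432434/87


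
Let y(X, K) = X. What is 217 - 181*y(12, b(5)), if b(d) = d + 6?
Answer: -1955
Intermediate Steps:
b(d) = 6 + d
217 - 181*y(12, b(5)) = 217 - 181*12 = 217 - 2172 = -1955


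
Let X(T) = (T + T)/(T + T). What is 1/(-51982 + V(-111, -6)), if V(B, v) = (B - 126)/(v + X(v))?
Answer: -5/259673 ≈ -1.9255e-5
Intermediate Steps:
X(T) = 1 (X(T) = (2*T)/((2*T)) = (2*T)*(1/(2*T)) = 1)
V(B, v) = (-126 + B)/(1 + v) (V(B, v) = (B - 126)/(v + 1) = (-126 + B)/(1 + v))
1/(-51982 + V(-111, -6)) = 1/(-51982 + (-126 - 111)/(1 - 6)) = 1/(-51982 - 237/(-5)) = 1/(-51982 - ⅕*(-237)) = 1/(-51982 + 237/5) = 1/(-259673/5) = -5/259673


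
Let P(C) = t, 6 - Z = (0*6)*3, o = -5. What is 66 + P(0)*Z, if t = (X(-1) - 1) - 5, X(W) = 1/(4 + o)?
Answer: 24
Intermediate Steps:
X(W) = -1 (X(W) = 1/(4 - 5) = 1/(-1) = -1)
Z = 6 (Z = 6 - 0*6*3 = 6 - 0*3 = 6 - 1*0 = 6 + 0 = 6)
t = -7 (t = (-1 - 1) - 5 = -2 - 5 = -7)
P(C) = -7
66 + P(0)*Z = 66 - 7*6 = 66 - 42 = 24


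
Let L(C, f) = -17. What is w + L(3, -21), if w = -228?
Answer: -245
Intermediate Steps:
w + L(3, -21) = -228 - 17 = -245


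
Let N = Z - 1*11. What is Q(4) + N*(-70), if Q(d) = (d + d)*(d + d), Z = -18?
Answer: 2094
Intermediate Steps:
Q(d) = 4*d² (Q(d) = (2*d)*(2*d) = 4*d²)
N = -29 (N = -18 - 1*11 = -18 - 11 = -29)
Q(4) + N*(-70) = 4*4² - 29*(-70) = 4*16 + 2030 = 64 + 2030 = 2094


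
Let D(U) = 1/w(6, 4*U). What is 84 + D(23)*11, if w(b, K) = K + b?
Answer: 8243/98 ≈ 84.112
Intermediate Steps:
D(U) = 1/(6 + 4*U) (D(U) = 1/(4*U + 6) = 1/(6 + 4*U))
84 + D(23)*11 = 84 + (1/(2*(3 + 2*23)))*11 = 84 + (1/(2*(3 + 46)))*11 = 84 + ((½)/49)*11 = 84 + ((½)*(1/49))*11 = 84 + (1/98)*11 = 84 + 11/98 = 8243/98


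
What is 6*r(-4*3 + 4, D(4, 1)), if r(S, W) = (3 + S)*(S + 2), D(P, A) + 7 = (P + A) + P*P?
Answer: 180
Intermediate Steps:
D(P, A) = -7 + A + P + P² (D(P, A) = -7 + ((P + A) + P*P) = -7 + ((A + P) + P²) = -7 + (A + P + P²) = -7 + A + P + P²)
r(S, W) = (2 + S)*(3 + S) (r(S, W) = (3 + S)*(2 + S) = (2 + S)*(3 + S))
6*r(-4*3 + 4, D(4, 1)) = 6*(6 + (-4*3 + 4)² + 5*(-4*3 + 4)) = 6*(6 + (-12 + 4)² + 5*(-12 + 4)) = 6*(6 + (-8)² + 5*(-8)) = 6*(6 + 64 - 40) = 6*30 = 180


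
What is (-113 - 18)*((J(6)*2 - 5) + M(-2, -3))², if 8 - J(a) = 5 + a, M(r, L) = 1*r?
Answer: -22139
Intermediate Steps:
M(r, L) = r
J(a) = 3 - a (J(a) = 8 - (5 + a) = 8 + (-5 - a) = 3 - a)
(-113 - 18)*((J(6)*2 - 5) + M(-2, -3))² = (-113 - 18)*(((3 - 1*6)*2 - 5) - 2)² = -131*(((3 - 6)*2 - 5) - 2)² = -131*((-3*2 - 5) - 2)² = -131*((-6 - 5) - 2)² = -131*(-11 - 2)² = -131*(-13)² = -131*169 = -22139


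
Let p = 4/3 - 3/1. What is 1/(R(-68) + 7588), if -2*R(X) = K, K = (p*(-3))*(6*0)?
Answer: 1/7588 ≈ 0.00013179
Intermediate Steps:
p = -5/3 (p = 4*(⅓) - 3*1 = 4/3 - 3 = -5/3 ≈ -1.6667)
K = 0 (K = (-5/3*(-3))*(6*0) = 5*0 = 0)
R(X) = 0 (R(X) = -½*0 = 0)
1/(R(-68) + 7588) = 1/(0 + 7588) = 1/7588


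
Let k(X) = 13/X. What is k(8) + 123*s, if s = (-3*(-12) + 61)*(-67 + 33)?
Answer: -3245219/8 ≈ -4.0565e+5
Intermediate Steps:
s = -3298 (s = (36 + 61)*(-34) = 97*(-34) = -3298)
k(8) + 123*s = 13/8 + 123*(-3298) = 13*(1/8) - 405654 = 13/8 - 405654 = -3245219/8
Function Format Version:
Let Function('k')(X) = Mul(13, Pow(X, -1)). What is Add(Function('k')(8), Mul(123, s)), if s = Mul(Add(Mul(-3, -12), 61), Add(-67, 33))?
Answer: Rational(-3245219, 8) ≈ -4.0565e+5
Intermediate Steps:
s = -3298 (s = Mul(Add(36, 61), -34) = Mul(97, -34) = -3298)
Add(Function('k')(8), Mul(123, s)) = Add(Mul(13, Pow(8, -1)), Mul(123, -3298)) = Add(Mul(13, Rational(1, 8)), -405654) = Add(Rational(13, 8), -405654) = Rational(-3245219, 8)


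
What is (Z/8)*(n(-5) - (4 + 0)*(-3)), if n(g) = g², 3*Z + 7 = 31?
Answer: 37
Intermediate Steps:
Z = 8 (Z = -7/3 + (⅓)*31 = -7/3 + 31/3 = 8)
(Z/8)*(n(-5) - (4 + 0)*(-3)) = (8/8)*((-5)² - (4 + 0)*(-3)) = (8*(⅛))*(25 - 4*(-3)) = 1*(25 - 1*(-12)) = 1*(25 + 12) = 1*37 = 37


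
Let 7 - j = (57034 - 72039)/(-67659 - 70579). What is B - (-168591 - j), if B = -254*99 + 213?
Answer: 19859947265/138238 ≈ 1.4367e+5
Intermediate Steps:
B = -24933 (B = -25146 + 213 = -24933)
j = 952661/138238 (j = 7 - (57034 - 72039)/(-67659 - 70579) = 7 - (-15005)/(-138238) = 7 - (-15005)*(-1)/138238 = 7 - 1*15005/138238 = 7 - 15005/138238 = 952661/138238 ≈ 6.8915)
B - (-168591 - j) = -24933 - (-168591 - 1*952661/138238) = -24933 - (-168591 - 952661/138238) = -24933 - 1*(-23306635319/138238) = -24933 + 23306635319/138238 = 19859947265/138238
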